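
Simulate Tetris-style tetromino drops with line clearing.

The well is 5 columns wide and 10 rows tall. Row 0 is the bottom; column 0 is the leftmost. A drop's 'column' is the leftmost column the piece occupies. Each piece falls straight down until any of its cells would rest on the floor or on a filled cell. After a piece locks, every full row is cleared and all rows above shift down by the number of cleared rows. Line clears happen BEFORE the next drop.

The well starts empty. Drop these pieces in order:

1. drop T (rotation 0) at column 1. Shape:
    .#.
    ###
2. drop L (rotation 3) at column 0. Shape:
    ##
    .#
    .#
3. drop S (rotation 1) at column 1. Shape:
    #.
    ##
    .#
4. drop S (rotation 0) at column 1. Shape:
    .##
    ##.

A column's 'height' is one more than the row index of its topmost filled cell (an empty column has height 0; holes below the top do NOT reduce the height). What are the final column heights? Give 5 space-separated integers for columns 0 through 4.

Answer: 4 7 8 8 0

Derivation:
Drop 1: T rot0 at col 1 lands with bottom-row=0; cleared 0 line(s) (total 0); column heights now [0 1 2 1 0], max=2
Drop 2: L rot3 at col 0 lands with bottom-row=1; cleared 0 line(s) (total 0); column heights now [4 4 2 1 0], max=4
Drop 3: S rot1 at col 1 lands with bottom-row=3; cleared 0 line(s) (total 0); column heights now [4 6 5 1 0], max=6
Drop 4: S rot0 at col 1 lands with bottom-row=6; cleared 0 line(s) (total 0); column heights now [4 7 8 8 0], max=8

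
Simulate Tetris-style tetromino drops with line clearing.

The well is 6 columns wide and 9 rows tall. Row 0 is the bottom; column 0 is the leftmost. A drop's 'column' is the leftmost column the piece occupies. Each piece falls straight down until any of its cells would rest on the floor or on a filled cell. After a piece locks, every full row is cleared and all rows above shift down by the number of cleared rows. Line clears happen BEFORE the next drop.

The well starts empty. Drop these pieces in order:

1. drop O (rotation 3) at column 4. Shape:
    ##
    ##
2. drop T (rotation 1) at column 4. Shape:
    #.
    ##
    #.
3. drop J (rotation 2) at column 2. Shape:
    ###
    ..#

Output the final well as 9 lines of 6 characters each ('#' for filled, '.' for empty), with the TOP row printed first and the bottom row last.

Answer: ......
......
..###.
....#.
....#.
....##
....#.
....##
....##

Derivation:
Drop 1: O rot3 at col 4 lands with bottom-row=0; cleared 0 line(s) (total 0); column heights now [0 0 0 0 2 2], max=2
Drop 2: T rot1 at col 4 lands with bottom-row=2; cleared 0 line(s) (total 0); column heights now [0 0 0 0 5 4], max=5
Drop 3: J rot2 at col 2 lands with bottom-row=5; cleared 0 line(s) (total 0); column heights now [0 0 7 7 7 4], max=7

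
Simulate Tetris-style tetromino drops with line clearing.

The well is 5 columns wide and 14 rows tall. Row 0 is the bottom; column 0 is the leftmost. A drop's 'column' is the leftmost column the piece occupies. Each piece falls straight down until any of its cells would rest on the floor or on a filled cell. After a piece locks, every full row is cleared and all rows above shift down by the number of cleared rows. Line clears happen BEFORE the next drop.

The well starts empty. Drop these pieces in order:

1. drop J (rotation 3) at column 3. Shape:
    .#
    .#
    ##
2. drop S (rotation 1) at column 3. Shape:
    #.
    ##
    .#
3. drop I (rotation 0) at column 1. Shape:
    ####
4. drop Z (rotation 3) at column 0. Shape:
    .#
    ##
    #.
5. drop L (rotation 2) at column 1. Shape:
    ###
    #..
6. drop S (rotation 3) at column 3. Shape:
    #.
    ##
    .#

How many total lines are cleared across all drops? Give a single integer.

Drop 1: J rot3 at col 3 lands with bottom-row=0; cleared 0 line(s) (total 0); column heights now [0 0 0 1 3], max=3
Drop 2: S rot1 at col 3 lands with bottom-row=3; cleared 0 line(s) (total 0); column heights now [0 0 0 6 5], max=6
Drop 3: I rot0 at col 1 lands with bottom-row=6; cleared 0 line(s) (total 0); column heights now [0 7 7 7 7], max=7
Drop 4: Z rot3 at col 0 lands with bottom-row=6; cleared 1 line(s) (total 1); column heights now [7 8 0 6 5], max=8
Drop 5: L rot2 at col 1 lands with bottom-row=8; cleared 0 line(s) (total 1); column heights now [7 10 10 10 5], max=10
Drop 6: S rot3 at col 3 lands with bottom-row=9; cleared 0 line(s) (total 1); column heights now [7 10 10 12 11], max=12

Answer: 1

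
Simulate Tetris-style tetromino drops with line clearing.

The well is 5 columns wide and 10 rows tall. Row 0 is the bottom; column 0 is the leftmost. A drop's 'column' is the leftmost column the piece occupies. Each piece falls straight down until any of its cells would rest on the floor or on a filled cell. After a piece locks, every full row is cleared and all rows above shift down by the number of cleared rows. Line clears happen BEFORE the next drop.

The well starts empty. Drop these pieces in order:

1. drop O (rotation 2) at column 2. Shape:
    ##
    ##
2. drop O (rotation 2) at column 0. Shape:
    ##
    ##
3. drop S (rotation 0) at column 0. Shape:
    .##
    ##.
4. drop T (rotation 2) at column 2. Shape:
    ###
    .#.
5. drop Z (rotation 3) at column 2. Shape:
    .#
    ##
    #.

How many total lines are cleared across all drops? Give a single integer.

Answer: 0

Derivation:
Drop 1: O rot2 at col 2 lands with bottom-row=0; cleared 0 line(s) (total 0); column heights now [0 0 2 2 0], max=2
Drop 2: O rot2 at col 0 lands with bottom-row=0; cleared 0 line(s) (total 0); column heights now [2 2 2 2 0], max=2
Drop 3: S rot0 at col 0 lands with bottom-row=2; cleared 0 line(s) (total 0); column heights now [3 4 4 2 0], max=4
Drop 4: T rot2 at col 2 lands with bottom-row=3; cleared 0 line(s) (total 0); column heights now [3 4 5 5 5], max=5
Drop 5: Z rot3 at col 2 lands with bottom-row=5; cleared 0 line(s) (total 0); column heights now [3 4 7 8 5], max=8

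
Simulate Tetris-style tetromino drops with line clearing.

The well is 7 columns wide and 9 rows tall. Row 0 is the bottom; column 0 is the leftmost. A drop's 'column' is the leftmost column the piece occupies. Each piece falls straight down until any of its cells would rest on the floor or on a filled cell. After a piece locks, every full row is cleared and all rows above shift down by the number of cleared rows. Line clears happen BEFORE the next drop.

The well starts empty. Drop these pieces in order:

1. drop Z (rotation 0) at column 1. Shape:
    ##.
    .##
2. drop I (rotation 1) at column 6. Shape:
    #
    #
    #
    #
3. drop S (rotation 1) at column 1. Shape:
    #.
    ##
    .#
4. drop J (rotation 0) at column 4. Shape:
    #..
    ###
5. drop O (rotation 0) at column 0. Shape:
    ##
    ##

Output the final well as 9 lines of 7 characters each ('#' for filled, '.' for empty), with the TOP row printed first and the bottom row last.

Drop 1: Z rot0 at col 1 lands with bottom-row=0; cleared 0 line(s) (total 0); column heights now [0 2 2 1 0 0 0], max=2
Drop 2: I rot1 at col 6 lands with bottom-row=0; cleared 0 line(s) (total 0); column heights now [0 2 2 1 0 0 4], max=4
Drop 3: S rot1 at col 1 lands with bottom-row=2; cleared 0 line(s) (total 0); column heights now [0 5 4 1 0 0 4], max=5
Drop 4: J rot0 at col 4 lands with bottom-row=4; cleared 0 line(s) (total 0); column heights now [0 5 4 1 6 5 5], max=6
Drop 5: O rot0 at col 0 lands with bottom-row=5; cleared 0 line(s) (total 0); column heights now [7 7 4 1 6 5 5], max=7

Answer: .......
.......
##.....
##..#..
.#..###
.##...#
..#...#
.##...#
..##..#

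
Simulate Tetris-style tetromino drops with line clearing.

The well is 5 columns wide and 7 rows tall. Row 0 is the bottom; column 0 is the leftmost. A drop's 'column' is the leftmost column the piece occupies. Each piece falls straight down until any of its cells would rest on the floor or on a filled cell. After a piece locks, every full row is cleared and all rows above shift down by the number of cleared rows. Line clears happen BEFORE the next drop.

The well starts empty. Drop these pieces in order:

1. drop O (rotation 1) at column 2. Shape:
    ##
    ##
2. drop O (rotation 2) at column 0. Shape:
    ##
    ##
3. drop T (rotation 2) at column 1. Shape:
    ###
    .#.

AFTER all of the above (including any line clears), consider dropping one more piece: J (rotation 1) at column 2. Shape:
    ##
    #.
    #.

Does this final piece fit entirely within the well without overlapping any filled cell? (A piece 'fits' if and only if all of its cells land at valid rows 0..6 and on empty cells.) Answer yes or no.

Answer: yes

Derivation:
Drop 1: O rot1 at col 2 lands with bottom-row=0; cleared 0 line(s) (total 0); column heights now [0 0 2 2 0], max=2
Drop 2: O rot2 at col 0 lands with bottom-row=0; cleared 0 line(s) (total 0); column heights now [2 2 2 2 0], max=2
Drop 3: T rot2 at col 1 lands with bottom-row=2; cleared 0 line(s) (total 0); column heights now [2 4 4 4 0], max=4
Test piece J rot1 at col 2 (width 2): heights before test = [2 4 4 4 0]; fits = True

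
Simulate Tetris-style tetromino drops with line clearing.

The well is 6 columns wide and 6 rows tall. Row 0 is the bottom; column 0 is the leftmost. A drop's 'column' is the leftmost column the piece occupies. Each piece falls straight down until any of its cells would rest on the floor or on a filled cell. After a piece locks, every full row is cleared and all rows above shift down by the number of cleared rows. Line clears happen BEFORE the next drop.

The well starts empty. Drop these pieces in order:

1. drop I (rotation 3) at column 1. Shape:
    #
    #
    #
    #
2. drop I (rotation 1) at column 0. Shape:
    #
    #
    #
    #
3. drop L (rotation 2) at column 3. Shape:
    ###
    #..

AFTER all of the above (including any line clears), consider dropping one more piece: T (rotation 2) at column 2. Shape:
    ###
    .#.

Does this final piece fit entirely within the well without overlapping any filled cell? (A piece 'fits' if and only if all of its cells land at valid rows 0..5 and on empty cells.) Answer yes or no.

Drop 1: I rot3 at col 1 lands with bottom-row=0; cleared 0 line(s) (total 0); column heights now [0 4 0 0 0 0], max=4
Drop 2: I rot1 at col 0 lands with bottom-row=0; cleared 0 line(s) (total 0); column heights now [4 4 0 0 0 0], max=4
Drop 3: L rot2 at col 3 lands with bottom-row=0; cleared 0 line(s) (total 0); column heights now [4 4 0 2 2 2], max=4
Test piece T rot2 at col 2 (width 3): heights before test = [4 4 0 2 2 2]; fits = True

Answer: yes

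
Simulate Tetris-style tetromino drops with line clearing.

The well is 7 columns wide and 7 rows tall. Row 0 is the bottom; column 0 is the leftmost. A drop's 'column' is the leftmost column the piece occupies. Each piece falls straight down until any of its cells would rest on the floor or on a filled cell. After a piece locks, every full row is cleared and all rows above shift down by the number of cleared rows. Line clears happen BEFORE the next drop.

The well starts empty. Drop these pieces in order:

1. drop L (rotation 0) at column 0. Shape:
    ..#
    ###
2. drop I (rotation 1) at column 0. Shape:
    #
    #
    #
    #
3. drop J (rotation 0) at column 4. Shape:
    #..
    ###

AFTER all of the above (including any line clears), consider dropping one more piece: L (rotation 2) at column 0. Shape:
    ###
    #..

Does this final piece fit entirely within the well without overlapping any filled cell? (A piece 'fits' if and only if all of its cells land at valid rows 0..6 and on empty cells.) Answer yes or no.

Answer: yes

Derivation:
Drop 1: L rot0 at col 0 lands with bottom-row=0; cleared 0 line(s) (total 0); column heights now [1 1 2 0 0 0 0], max=2
Drop 2: I rot1 at col 0 lands with bottom-row=1; cleared 0 line(s) (total 0); column heights now [5 1 2 0 0 0 0], max=5
Drop 3: J rot0 at col 4 lands with bottom-row=0; cleared 0 line(s) (total 0); column heights now [5 1 2 0 2 1 1], max=5
Test piece L rot2 at col 0 (width 3): heights before test = [5 1 2 0 2 1 1]; fits = True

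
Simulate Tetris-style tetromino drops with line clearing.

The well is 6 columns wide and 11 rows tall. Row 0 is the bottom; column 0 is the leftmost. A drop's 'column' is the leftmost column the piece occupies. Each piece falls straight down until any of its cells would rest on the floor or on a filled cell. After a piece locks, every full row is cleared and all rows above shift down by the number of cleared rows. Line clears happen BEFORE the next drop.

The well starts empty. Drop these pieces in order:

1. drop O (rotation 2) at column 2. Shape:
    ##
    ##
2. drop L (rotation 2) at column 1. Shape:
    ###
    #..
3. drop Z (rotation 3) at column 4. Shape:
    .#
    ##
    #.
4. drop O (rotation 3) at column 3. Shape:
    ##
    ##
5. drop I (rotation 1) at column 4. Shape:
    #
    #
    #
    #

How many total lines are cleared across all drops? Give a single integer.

Drop 1: O rot2 at col 2 lands with bottom-row=0; cleared 0 line(s) (total 0); column heights now [0 0 2 2 0 0], max=2
Drop 2: L rot2 at col 1 lands with bottom-row=1; cleared 0 line(s) (total 0); column heights now [0 3 3 3 0 0], max=3
Drop 3: Z rot3 at col 4 lands with bottom-row=0; cleared 0 line(s) (total 0); column heights now [0 3 3 3 2 3], max=3
Drop 4: O rot3 at col 3 lands with bottom-row=3; cleared 0 line(s) (total 0); column heights now [0 3 3 5 5 3], max=5
Drop 5: I rot1 at col 4 lands with bottom-row=5; cleared 0 line(s) (total 0); column heights now [0 3 3 5 9 3], max=9

Answer: 0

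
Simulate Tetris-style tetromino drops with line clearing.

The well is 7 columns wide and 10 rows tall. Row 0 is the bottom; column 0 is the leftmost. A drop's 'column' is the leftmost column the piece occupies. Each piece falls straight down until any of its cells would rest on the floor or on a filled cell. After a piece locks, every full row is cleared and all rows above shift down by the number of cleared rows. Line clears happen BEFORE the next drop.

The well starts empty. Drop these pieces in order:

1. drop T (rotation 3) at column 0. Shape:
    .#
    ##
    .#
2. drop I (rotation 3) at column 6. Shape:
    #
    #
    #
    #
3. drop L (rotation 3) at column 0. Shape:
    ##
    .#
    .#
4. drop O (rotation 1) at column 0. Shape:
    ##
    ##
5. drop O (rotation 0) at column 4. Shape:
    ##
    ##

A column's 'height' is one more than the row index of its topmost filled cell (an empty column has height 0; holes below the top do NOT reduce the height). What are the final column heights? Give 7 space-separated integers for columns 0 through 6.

Drop 1: T rot3 at col 0 lands with bottom-row=0; cleared 0 line(s) (total 0); column heights now [2 3 0 0 0 0 0], max=3
Drop 2: I rot3 at col 6 lands with bottom-row=0; cleared 0 line(s) (total 0); column heights now [2 3 0 0 0 0 4], max=4
Drop 3: L rot3 at col 0 lands with bottom-row=3; cleared 0 line(s) (total 0); column heights now [6 6 0 0 0 0 4], max=6
Drop 4: O rot1 at col 0 lands with bottom-row=6; cleared 0 line(s) (total 0); column heights now [8 8 0 0 0 0 4], max=8
Drop 5: O rot0 at col 4 lands with bottom-row=0; cleared 0 line(s) (total 0); column heights now [8 8 0 0 2 2 4], max=8

Answer: 8 8 0 0 2 2 4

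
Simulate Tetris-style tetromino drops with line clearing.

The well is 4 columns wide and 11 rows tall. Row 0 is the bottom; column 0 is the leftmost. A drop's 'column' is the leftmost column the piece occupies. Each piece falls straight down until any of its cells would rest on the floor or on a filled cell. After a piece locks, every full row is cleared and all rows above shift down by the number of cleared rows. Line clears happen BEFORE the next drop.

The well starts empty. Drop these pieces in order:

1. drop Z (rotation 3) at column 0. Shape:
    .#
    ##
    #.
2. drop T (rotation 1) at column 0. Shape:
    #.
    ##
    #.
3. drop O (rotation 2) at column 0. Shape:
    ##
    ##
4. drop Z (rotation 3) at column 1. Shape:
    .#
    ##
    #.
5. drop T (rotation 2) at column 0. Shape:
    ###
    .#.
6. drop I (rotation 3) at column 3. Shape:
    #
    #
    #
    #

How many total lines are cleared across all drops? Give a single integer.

Answer: 0

Derivation:
Drop 1: Z rot3 at col 0 lands with bottom-row=0; cleared 0 line(s) (total 0); column heights now [2 3 0 0], max=3
Drop 2: T rot1 at col 0 lands with bottom-row=2; cleared 0 line(s) (total 0); column heights now [5 4 0 0], max=5
Drop 3: O rot2 at col 0 lands with bottom-row=5; cleared 0 line(s) (total 0); column heights now [7 7 0 0], max=7
Drop 4: Z rot3 at col 1 lands with bottom-row=7; cleared 0 line(s) (total 0); column heights now [7 9 10 0], max=10
Drop 5: T rot2 at col 0 lands with bottom-row=9; cleared 0 line(s) (total 0); column heights now [11 11 11 0], max=11
Drop 6: I rot3 at col 3 lands with bottom-row=0; cleared 0 line(s) (total 0); column heights now [11 11 11 4], max=11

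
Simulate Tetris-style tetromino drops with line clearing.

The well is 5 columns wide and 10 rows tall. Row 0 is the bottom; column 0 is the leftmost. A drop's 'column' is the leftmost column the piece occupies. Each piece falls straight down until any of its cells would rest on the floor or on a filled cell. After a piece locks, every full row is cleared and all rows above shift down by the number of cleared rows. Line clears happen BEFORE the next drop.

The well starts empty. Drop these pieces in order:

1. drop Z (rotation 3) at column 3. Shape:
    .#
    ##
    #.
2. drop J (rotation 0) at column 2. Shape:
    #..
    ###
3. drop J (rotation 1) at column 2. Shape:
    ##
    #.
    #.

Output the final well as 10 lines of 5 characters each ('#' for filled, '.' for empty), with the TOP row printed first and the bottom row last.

Answer: .....
.....
..##.
..#..
..#..
..#..
..###
....#
...##
...#.

Derivation:
Drop 1: Z rot3 at col 3 lands with bottom-row=0; cleared 0 line(s) (total 0); column heights now [0 0 0 2 3], max=3
Drop 2: J rot0 at col 2 lands with bottom-row=3; cleared 0 line(s) (total 0); column heights now [0 0 5 4 4], max=5
Drop 3: J rot1 at col 2 lands with bottom-row=5; cleared 0 line(s) (total 0); column heights now [0 0 8 8 4], max=8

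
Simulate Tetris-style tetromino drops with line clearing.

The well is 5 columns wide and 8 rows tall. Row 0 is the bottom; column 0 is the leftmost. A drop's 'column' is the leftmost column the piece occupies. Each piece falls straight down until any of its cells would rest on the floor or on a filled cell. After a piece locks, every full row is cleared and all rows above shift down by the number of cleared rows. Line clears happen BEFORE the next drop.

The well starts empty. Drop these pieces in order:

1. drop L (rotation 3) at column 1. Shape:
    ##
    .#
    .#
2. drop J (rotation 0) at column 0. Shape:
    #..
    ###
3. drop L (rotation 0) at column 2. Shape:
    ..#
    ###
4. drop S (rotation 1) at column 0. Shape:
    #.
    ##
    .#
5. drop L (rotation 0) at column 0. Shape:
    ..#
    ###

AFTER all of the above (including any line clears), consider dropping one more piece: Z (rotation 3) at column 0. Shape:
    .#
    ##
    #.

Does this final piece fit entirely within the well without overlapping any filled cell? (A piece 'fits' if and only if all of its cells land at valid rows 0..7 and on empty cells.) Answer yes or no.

Answer: no

Derivation:
Drop 1: L rot3 at col 1 lands with bottom-row=0; cleared 0 line(s) (total 0); column heights now [0 3 3 0 0], max=3
Drop 2: J rot0 at col 0 lands with bottom-row=3; cleared 0 line(s) (total 0); column heights now [5 4 4 0 0], max=5
Drop 3: L rot0 at col 2 lands with bottom-row=4; cleared 0 line(s) (total 0); column heights now [5 4 5 5 6], max=6
Drop 4: S rot1 at col 0 lands with bottom-row=4; cleared 1 line(s) (total 1); column heights now [6 5 4 0 5], max=6
Drop 5: L rot0 at col 0 lands with bottom-row=6; cleared 0 line(s) (total 1); column heights now [7 7 8 0 5], max=8
Test piece Z rot3 at col 0 (width 2): heights before test = [7 7 8 0 5]; fits = False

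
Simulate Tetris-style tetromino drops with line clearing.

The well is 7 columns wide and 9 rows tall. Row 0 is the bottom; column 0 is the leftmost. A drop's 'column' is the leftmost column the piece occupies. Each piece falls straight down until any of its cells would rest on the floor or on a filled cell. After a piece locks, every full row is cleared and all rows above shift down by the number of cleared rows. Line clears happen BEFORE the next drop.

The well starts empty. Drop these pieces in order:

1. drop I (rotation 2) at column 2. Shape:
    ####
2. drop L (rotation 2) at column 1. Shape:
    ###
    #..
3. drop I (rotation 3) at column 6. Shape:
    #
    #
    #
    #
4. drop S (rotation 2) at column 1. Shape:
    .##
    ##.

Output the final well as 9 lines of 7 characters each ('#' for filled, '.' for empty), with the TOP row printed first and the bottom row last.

Drop 1: I rot2 at col 2 lands with bottom-row=0; cleared 0 line(s) (total 0); column heights now [0 0 1 1 1 1 0], max=1
Drop 2: L rot2 at col 1 lands with bottom-row=0; cleared 0 line(s) (total 0); column heights now [0 2 2 2 1 1 0], max=2
Drop 3: I rot3 at col 6 lands with bottom-row=0; cleared 0 line(s) (total 0); column heights now [0 2 2 2 1 1 4], max=4
Drop 4: S rot2 at col 1 lands with bottom-row=2; cleared 0 line(s) (total 0); column heights now [0 3 4 4 1 1 4], max=4

Answer: .......
.......
.......
.......
.......
..##..#
.##...#
.###..#
.######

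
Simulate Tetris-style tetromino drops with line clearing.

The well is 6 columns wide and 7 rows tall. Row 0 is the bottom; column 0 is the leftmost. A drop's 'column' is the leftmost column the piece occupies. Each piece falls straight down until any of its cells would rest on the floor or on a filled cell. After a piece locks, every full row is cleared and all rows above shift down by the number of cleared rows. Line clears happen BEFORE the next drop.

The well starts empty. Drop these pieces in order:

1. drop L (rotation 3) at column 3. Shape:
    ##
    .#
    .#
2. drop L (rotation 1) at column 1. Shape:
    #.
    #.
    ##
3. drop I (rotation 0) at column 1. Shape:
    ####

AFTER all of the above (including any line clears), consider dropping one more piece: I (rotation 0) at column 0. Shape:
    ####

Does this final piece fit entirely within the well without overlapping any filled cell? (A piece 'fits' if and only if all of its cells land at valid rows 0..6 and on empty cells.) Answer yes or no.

Drop 1: L rot3 at col 3 lands with bottom-row=0; cleared 0 line(s) (total 0); column heights now [0 0 0 3 3 0], max=3
Drop 2: L rot1 at col 1 lands with bottom-row=0; cleared 0 line(s) (total 0); column heights now [0 3 1 3 3 0], max=3
Drop 3: I rot0 at col 1 lands with bottom-row=3; cleared 0 line(s) (total 0); column heights now [0 4 4 4 4 0], max=4
Test piece I rot0 at col 0 (width 4): heights before test = [0 4 4 4 4 0]; fits = True

Answer: yes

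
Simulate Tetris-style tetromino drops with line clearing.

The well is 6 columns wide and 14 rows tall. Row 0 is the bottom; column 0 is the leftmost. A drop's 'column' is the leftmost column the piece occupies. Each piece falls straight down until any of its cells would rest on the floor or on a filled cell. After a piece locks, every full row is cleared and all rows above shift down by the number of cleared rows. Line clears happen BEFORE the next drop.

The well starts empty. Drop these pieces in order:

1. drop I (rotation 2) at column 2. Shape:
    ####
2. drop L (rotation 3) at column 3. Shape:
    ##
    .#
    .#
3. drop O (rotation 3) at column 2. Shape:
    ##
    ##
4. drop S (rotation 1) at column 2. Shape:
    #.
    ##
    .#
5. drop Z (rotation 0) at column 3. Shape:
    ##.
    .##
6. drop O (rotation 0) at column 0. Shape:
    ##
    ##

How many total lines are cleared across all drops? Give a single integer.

Answer: 1

Derivation:
Drop 1: I rot2 at col 2 lands with bottom-row=0; cleared 0 line(s) (total 0); column heights now [0 0 1 1 1 1], max=1
Drop 2: L rot3 at col 3 lands with bottom-row=1; cleared 0 line(s) (total 0); column heights now [0 0 1 4 4 1], max=4
Drop 3: O rot3 at col 2 lands with bottom-row=4; cleared 0 line(s) (total 0); column heights now [0 0 6 6 4 1], max=6
Drop 4: S rot1 at col 2 lands with bottom-row=6; cleared 0 line(s) (total 0); column heights now [0 0 9 8 4 1], max=9
Drop 5: Z rot0 at col 3 lands with bottom-row=7; cleared 0 line(s) (total 0); column heights now [0 0 9 9 9 8], max=9
Drop 6: O rot0 at col 0 lands with bottom-row=0; cleared 1 line(s) (total 1); column heights now [1 1 8 8 8 7], max=8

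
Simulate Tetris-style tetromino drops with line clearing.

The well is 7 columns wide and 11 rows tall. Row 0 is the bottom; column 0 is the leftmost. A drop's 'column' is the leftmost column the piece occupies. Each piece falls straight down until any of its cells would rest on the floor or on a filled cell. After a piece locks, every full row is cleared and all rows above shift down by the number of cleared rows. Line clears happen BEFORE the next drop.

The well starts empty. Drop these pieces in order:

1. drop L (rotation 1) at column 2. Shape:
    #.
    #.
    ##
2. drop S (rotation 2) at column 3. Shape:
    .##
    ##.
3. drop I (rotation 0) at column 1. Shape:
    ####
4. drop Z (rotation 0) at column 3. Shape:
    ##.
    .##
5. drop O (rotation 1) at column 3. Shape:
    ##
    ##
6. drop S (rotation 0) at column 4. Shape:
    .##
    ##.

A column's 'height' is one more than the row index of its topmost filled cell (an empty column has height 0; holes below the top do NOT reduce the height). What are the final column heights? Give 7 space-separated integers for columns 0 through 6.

Answer: 0 4 4 8 9 10 10

Derivation:
Drop 1: L rot1 at col 2 lands with bottom-row=0; cleared 0 line(s) (total 0); column heights now [0 0 3 1 0 0 0], max=3
Drop 2: S rot2 at col 3 lands with bottom-row=1; cleared 0 line(s) (total 0); column heights now [0 0 3 2 3 3 0], max=3
Drop 3: I rot0 at col 1 lands with bottom-row=3; cleared 0 line(s) (total 0); column heights now [0 4 4 4 4 3 0], max=4
Drop 4: Z rot0 at col 3 lands with bottom-row=4; cleared 0 line(s) (total 0); column heights now [0 4 4 6 6 5 0], max=6
Drop 5: O rot1 at col 3 lands with bottom-row=6; cleared 0 line(s) (total 0); column heights now [0 4 4 8 8 5 0], max=8
Drop 6: S rot0 at col 4 lands with bottom-row=8; cleared 0 line(s) (total 0); column heights now [0 4 4 8 9 10 10], max=10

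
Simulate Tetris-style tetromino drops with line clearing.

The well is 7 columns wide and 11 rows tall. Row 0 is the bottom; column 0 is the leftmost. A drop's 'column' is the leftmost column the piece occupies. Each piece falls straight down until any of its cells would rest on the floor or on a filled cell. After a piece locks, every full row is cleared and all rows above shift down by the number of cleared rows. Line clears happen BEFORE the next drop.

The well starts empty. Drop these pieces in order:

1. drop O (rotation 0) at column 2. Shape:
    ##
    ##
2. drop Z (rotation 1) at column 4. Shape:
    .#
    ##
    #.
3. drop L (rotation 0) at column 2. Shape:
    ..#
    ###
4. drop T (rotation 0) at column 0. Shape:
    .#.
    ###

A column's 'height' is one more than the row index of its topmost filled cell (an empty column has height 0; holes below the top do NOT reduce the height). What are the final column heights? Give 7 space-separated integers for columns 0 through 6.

Answer: 4 5 4 3 4 3 0

Derivation:
Drop 1: O rot0 at col 2 lands with bottom-row=0; cleared 0 line(s) (total 0); column heights now [0 0 2 2 0 0 0], max=2
Drop 2: Z rot1 at col 4 lands with bottom-row=0; cleared 0 line(s) (total 0); column heights now [0 0 2 2 2 3 0], max=3
Drop 3: L rot0 at col 2 lands with bottom-row=2; cleared 0 line(s) (total 0); column heights now [0 0 3 3 4 3 0], max=4
Drop 4: T rot0 at col 0 lands with bottom-row=3; cleared 0 line(s) (total 0); column heights now [4 5 4 3 4 3 0], max=5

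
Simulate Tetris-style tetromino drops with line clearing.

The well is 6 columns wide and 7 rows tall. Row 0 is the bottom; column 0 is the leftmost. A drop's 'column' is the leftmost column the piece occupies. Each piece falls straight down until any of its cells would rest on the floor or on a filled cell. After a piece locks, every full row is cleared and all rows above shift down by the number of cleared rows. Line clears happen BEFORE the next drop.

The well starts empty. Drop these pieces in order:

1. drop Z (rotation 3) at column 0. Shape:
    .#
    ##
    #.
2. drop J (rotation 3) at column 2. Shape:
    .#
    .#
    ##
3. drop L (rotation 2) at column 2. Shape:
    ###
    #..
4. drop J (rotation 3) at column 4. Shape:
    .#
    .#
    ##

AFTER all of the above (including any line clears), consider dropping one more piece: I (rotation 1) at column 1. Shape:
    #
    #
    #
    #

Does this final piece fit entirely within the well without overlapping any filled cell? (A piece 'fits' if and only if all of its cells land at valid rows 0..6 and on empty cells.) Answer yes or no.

Drop 1: Z rot3 at col 0 lands with bottom-row=0; cleared 0 line(s) (total 0); column heights now [2 3 0 0 0 0], max=3
Drop 2: J rot3 at col 2 lands with bottom-row=0; cleared 0 line(s) (total 0); column heights now [2 3 1 3 0 0], max=3
Drop 3: L rot2 at col 2 lands with bottom-row=2; cleared 0 line(s) (total 0); column heights now [2 3 4 4 4 0], max=4
Drop 4: J rot3 at col 4 lands with bottom-row=4; cleared 0 line(s) (total 0); column heights now [2 3 4 4 5 7], max=7
Test piece I rot1 at col 1 (width 1): heights before test = [2 3 4 4 5 7]; fits = True

Answer: yes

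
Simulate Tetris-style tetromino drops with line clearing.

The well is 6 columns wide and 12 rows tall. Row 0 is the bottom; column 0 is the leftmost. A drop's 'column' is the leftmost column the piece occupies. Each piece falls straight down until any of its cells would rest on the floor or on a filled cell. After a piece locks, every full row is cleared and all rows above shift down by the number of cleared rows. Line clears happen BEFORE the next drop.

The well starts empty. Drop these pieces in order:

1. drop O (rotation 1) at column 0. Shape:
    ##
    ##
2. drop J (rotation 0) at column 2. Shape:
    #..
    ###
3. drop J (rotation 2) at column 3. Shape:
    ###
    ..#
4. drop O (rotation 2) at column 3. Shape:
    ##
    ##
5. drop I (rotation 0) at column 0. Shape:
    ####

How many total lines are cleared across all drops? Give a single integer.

Answer: 2

Derivation:
Drop 1: O rot1 at col 0 lands with bottom-row=0; cleared 0 line(s) (total 0); column heights now [2 2 0 0 0 0], max=2
Drop 2: J rot0 at col 2 lands with bottom-row=0; cleared 0 line(s) (total 0); column heights now [2 2 2 1 1 0], max=2
Drop 3: J rot2 at col 3 lands with bottom-row=0; cleared 2 line(s) (total 2); column heights now [0 0 0 0 0 0], max=0
Drop 4: O rot2 at col 3 lands with bottom-row=0; cleared 0 line(s) (total 2); column heights now [0 0 0 2 2 0], max=2
Drop 5: I rot0 at col 0 lands with bottom-row=2; cleared 0 line(s) (total 2); column heights now [3 3 3 3 2 0], max=3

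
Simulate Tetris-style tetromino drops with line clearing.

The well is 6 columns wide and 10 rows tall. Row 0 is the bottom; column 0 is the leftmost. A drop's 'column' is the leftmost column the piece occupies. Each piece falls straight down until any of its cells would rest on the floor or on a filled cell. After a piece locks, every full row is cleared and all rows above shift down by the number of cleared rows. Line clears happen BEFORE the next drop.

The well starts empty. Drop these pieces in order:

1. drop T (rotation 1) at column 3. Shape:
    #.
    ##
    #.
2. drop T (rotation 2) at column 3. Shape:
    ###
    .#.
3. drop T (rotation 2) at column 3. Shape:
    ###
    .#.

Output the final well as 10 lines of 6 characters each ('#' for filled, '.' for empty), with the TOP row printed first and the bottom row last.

Answer: ......
......
......
......
...###
....#.
...###
...##.
...##.
...#..

Derivation:
Drop 1: T rot1 at col 3 lands with bottom-row=0; cleared 0 line(s) (total 0); column heights now [0 0 0 3 2 0], max=3
Drop 2: T rot2 at col 3 lands with bottom-row=2; cleared 0 line(s) (total 0); column heights now [0 0 0 4 4 4], max=4
Drop 3: T rot2 at col 3 lands with bottom-row=4; cleared 0 line(s) (total 0); column heights now [0 0 0 6 6 6], max=6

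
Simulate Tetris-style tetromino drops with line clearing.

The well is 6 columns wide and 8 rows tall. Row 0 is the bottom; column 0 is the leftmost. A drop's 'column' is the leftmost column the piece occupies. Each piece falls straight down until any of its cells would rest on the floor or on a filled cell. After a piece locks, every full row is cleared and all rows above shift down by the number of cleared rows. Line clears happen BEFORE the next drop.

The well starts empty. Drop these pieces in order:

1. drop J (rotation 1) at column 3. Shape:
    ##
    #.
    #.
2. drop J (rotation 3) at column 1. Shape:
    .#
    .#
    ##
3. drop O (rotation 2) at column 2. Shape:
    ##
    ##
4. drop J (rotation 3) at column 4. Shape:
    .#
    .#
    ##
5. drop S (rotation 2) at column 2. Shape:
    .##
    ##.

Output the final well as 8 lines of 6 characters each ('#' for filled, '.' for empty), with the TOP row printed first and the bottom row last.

Answer: ......
...##.
..##.#
..##.#
..####
..###.
..##..
.###..

Derivation:
Drop 1: J rot1 at col 3 lands with bottom-row=0; cleared 0 line(s) (total 0); column heights now [0 0 0 3 3 0], max=3
Drop 2: J rot3 at col 1 lands with bottom-row=0; cleared 0 line(s) (total 0); column heights now [0 1 3 3 3 0], max=3
Drop 3: O rot2 at col 2 lands with bottom-row=3; cleared 0 line(s) (total 0); column heights now [0 1 5 5 3 0], max=5
Drop 4: J rot3 at col 4 lands with bottom-row=3; cleared 0 line(s) (total 0); column heights now [0 1 5 5 4 6], max=6
Drop 5: S rot2 at col 2 lands with bottom-row=5; cleared 0 line(s) (total 0); column heights now [0 1 6 7 7 6], max=7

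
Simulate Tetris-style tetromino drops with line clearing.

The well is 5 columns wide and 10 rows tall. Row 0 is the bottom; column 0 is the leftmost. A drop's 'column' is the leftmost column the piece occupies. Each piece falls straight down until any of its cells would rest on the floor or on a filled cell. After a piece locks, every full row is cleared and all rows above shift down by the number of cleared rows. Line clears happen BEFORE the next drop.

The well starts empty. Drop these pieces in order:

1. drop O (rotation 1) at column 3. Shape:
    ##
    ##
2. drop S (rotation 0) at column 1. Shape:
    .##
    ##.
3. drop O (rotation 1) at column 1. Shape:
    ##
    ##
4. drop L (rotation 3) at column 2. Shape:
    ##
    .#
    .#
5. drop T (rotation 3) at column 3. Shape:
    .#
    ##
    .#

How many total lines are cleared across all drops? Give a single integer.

Answer: 0

Derivation:
Drop 1: O rot1 at col 3 lands with bottom-row=0; cleared 0 line(s) (total 0); column heights now [0 0 0 2 2], max=2
Drop 2: S rot0 at col 1 lands with bottom-row=1; cleared 0 line(s) (total 0); column heights now [0 2 3 3 2], max=3
Drop 3: O rot1 at col 1 lands with bottom-row=3; cleared 0 line(s) (total 0); column heights now [0 5 5 3 2], max=5
Drop 4: L rot3 at col 2 lands with bottom-row=3; cleared 0 line(s) (total 0); column heights now [0 5 6 6 2], max=6
Drop 5: T rot3 at col 3 lands with bottom-row=5; cleared 0 line(s) (total 0); column heights now [0 5 6 7 8], max=8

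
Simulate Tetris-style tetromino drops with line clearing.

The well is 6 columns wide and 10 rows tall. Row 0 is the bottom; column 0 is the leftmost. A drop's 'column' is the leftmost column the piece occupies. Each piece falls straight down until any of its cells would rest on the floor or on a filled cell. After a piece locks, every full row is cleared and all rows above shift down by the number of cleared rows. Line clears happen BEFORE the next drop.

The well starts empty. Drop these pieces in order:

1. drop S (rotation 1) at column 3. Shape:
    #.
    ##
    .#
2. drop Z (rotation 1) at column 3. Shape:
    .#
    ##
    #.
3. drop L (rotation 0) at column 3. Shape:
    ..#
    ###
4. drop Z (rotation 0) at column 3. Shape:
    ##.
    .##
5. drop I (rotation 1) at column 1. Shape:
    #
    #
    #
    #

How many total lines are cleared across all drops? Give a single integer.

Drop 1: S rot1 at col 3 lands with bottom-row=0; cleared 0 line(s) (total 0); column heights now [0 0 0 3 2 0], max=3
Drop 2: Z rot1 at col 3 lands with bottom-row=3; cleared 0 line(s) (total 0); column heights now [0 0 0 5 6 0], max=6
Drop 3: L rot0 at col 3 lands with bottom-row=6; cleared 0 line(s) (total 0); column heights now [0 0 0 7 7 8], max=8
Drop 4: Z rot0 at col 3 lands with bottom-row=8; cleared 0 line(s) (total 0); column heights now [0 0 0 10 10 9], max=10
Drop 5: I rot1 at col 1 lands with bottom-row=0; cleared 0 line(s) (total 0); column heights now [0 4 0 10 10 9], max=10

Answer: 0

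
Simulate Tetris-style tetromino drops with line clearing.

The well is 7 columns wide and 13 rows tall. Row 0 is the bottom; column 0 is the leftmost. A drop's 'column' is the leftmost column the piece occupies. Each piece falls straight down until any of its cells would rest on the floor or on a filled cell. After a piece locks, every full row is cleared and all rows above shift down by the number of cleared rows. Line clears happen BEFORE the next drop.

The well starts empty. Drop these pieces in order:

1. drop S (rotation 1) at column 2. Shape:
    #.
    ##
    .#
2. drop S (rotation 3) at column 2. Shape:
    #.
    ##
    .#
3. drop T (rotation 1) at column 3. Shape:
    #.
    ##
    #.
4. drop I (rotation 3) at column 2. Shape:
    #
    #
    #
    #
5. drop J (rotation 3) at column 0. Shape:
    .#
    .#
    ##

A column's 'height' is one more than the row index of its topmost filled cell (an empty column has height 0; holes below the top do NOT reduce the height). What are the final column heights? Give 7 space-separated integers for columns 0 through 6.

Drop 1: S rot1 at col 2 lands with bottom-row=0; cleared 0 line(s) (total 0); column heights now [0 0 3 2 0 0 0], max=3
Drop 2: S rot3 at col 2 lands with bottom-row=2; cleared 0 line(s) (total 0); column heights now [0 0 5 4 0 0 0], max=5
Drop 3: T rot1 at col 3 lands with bottom-row=4; cleared 0 line(s) (total 0); column heights now [0 0 5 7 6 0 0], max=7
Drop 4: I rot3 at col 2 lands with bottom-row=5; cleared 0 line(s) (total 0); column heights now [0 0 9 7 6 0 0], max=9
Drop 5: J rot3 at col 0 lands with bottom-row=0; cleared 0 line(s) (total 0); column heights now [1 3 9 7 6 0 0], max=9

Answer: 1 3 9 7 6 0 0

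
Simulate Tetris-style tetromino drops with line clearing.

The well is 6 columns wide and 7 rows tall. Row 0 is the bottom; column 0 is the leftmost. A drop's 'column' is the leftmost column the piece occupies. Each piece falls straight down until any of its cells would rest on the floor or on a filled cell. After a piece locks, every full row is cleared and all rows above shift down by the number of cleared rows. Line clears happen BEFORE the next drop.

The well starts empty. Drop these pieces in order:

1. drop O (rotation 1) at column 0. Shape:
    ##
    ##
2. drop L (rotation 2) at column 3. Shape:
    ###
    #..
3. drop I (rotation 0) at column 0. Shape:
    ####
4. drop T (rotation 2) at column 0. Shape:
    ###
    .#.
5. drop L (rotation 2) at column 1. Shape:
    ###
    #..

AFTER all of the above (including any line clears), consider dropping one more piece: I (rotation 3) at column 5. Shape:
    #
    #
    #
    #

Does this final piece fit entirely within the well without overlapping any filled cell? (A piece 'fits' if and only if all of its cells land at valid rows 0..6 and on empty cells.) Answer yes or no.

Answer: yes

Derivation:
Drop 1: O rot1 at col 0 lands with bottom-row=0; cleared 0 line(s) (total 0); column heights now [2 2 0 0 0 0], max=2
Drop 2: L rot2 at col 3 lands with bottom-row=0; cleared 0 line(s) (total 0); column heights now [2 2 0 2 2 2], max=2
Drop 3: I rot0 at col 0 lands with bottom-row=2; cleared 0 line(s) (total 0); column heights now [3 3 3 3 2 2], max=3
Drop 4: T rot2 at col 0 lands with bottom-row=3; cleared 0 line(s) (total 0); column heights now [5 5 5 3 2 2], max=5
Drop 5: L rot2 at col 1 lands with bottom-row=5; cleared 0 line(s) (total 0); column heights now [5 7 7 7 2 2], max=7
Test piece I rot3 at col 5 (width 1): heights before test = [5 7 7 7 2 2]; fits = True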